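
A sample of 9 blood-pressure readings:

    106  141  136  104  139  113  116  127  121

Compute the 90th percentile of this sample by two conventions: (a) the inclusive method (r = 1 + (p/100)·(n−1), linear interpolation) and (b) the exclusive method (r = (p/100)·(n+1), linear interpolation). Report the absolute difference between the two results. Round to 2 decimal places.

Sorted: 104, 106, 113, 116, 121, 127, 136, 139, 141.
n = 9.
(a) r = 8.2; between ranks 8 (139) and 9 (141): 139.4.
(b) r = 9 → value at rank 9 = 141.
|139.4 − 141| = 1.6.

1.60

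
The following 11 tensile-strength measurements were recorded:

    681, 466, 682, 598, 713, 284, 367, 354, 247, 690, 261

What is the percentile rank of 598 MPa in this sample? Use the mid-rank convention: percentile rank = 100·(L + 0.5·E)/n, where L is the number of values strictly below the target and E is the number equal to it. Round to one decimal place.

Sorted: 247, 261, 284, 354, 367, 466, 598, 681, 682, 690, 713.
Count below 598: L = 6; count equal: E = 1; n = 11.
Percentile rank = 100·(6 + 0.5·1)/11 = 100·6.5/11 = 59.09.

59.1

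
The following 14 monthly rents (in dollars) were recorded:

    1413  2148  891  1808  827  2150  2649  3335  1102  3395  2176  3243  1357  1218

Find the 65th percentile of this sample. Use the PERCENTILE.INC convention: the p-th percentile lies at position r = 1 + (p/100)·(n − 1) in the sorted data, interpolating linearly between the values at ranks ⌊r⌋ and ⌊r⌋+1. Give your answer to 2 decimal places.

2161.70

Sorted: 827, 891, 1102, 1218, 1357, 1413, 1808, 2148, 2150, 2176, 2649, 3243, 3335, 3395.
n = 14.
r = 1 + (65/100)·(14 − 1) = 1 + 8.45 = 9.45.
Rank 9 is 2150 and rank 10 is 2176.
Interpolate: 2150 + 0.45·(2176 − 2150) = 2150 + 0.45·26 = 2161.7.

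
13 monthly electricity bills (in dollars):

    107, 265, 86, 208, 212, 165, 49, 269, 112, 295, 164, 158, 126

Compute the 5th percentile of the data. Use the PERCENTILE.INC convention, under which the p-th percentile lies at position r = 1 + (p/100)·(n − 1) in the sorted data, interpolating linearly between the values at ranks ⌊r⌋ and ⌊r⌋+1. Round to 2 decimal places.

Sorted: 49, 86, 107, 112, 126, 158, 164, 165, 208, 212, 265, 269, 295.
n = 13.
r = 1 + (5/100)·(13 − 1) = 1 + 0.6 = 1.6.
Rank 1 is 49 and rank 2 is 86.
Interpolate: 49 + 0.6·(86 − 49) = 49 + 0.6·37 = 71.2.

71.20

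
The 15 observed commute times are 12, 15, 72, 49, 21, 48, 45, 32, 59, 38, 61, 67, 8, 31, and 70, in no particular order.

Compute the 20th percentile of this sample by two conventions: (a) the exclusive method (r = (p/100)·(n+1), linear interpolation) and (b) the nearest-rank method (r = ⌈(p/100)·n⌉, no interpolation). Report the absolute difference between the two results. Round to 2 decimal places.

Sorted: 8, 12, 15, 21, 31, 32, 38, 45, 48, 49, 59, 61, 67, 70, 72.
n = 15.
(a) r = 3.2; between ranks 3 (15) and 4 (21): 16.2.
(b) the nearest-rank method: rank 3 → 15.
|16.2 − 15| = 1.2.

1.20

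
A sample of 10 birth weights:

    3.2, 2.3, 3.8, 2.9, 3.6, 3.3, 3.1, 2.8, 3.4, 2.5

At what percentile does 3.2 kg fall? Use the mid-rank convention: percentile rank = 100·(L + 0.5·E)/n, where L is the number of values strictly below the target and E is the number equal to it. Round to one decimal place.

Sorted: 2.3, 2.5, 2.8, 2.9, 3.1, 3.2, 3.3, 3.4, 3.6, 3.8.
Count below 3.2: L = 5; count equal: E = 1; n = 10.
Percentile rank = 100·(5 + 0.5·1)/10 = 100·5.5/10 = 55.

55.0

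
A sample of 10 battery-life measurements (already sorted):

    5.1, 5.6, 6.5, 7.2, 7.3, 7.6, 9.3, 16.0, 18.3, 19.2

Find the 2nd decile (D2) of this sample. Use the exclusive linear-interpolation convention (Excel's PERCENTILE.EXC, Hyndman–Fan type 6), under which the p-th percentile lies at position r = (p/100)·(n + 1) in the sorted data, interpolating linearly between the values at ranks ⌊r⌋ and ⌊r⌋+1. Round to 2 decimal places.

n = 10.
r = (20/100)·(10 + 1) = 2.2.
Rank 2 is 5.6 and rank 3 is 6.5.
Interpolate: 5.6 + 0.2·(6.5 − 5.6) = 5.6 + 0.2·0.9 = 5.78.

5.78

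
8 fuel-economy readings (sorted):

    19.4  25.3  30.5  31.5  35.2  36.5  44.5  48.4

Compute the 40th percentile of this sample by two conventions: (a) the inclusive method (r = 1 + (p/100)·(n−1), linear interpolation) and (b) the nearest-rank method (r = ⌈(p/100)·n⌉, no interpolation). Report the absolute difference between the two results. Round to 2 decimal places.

n = 8.
(a) r = 3.8; between ranks 3 (30.5) and 4 (31.5): 31.3.
(b) the nearest-rank method: rank 4 → 31.5.
|31.3 − 31.5| = 0.2.

0.20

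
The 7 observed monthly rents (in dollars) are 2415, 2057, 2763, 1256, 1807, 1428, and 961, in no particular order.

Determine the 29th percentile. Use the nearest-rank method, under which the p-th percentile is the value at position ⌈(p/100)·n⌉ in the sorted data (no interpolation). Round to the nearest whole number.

1428

Sorted: 961, 1256, 1428, 1807, 2057, 2415, 2763.
n = 7.
Position = ⌈29/100 · 7⌉ = ⌈2.03⌉ = 3.
The value at rank 3 is 1428.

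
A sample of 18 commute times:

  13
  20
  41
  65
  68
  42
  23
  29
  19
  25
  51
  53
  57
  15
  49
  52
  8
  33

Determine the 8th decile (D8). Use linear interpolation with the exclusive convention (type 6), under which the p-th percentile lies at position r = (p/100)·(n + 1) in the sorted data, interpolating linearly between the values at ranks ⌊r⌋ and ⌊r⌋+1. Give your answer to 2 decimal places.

53.80

Sorted: 8, 13, 15, 19, 20, 23, 25, 29, 33, 41, 42, 49, 51, 52, 53, 57, 65, 68.
n = 18.
r = (80/100)·(18 + 1) = 15.2.
Rank 15 is 53 and rank 16 is 57.
Interpolate: 53 + 0.2·(57 − 53) = 53 + 0.2·4 = 53.8.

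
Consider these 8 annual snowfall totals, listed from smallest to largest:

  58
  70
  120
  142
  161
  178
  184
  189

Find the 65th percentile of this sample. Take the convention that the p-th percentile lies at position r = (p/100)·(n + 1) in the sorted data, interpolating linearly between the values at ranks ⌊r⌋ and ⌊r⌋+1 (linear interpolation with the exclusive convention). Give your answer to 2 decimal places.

175.45

n = 8.
r = (65/100)·(8 + 1) = 5.85.
Rank 5 is 161 and rank 6 is 178.
Interpolate: 161 + 0.85·(178 − 161) = 161 + 0.85·17 = 175.45.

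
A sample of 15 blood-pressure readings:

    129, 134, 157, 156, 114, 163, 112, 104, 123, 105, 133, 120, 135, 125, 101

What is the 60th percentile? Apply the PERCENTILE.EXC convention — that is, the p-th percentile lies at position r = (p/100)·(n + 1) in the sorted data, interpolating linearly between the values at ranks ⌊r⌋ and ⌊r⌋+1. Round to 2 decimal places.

Sorted: 101, 104, 105, 112, 114, 120, 123, 125, 129, 133, 134, 135, 156, 157, 163.
n = 15.
r = (60/100)·(15 + 1) = 9.6.
Rank 9 is 129 and rank 10 is 133.
Interpolate: 129 + 0.6·(133 − 129) = 129 + 0.6·4 = 131.4.

131.40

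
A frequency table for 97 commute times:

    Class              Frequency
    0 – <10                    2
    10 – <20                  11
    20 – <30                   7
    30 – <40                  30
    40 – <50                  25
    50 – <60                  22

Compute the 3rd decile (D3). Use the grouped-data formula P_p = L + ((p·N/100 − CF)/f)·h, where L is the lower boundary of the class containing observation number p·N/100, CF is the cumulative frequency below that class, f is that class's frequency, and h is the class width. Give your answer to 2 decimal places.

N = 97; target position k = 30/100 · 97 = 29.1.
Cumulative frequencies: 2, 13, 20, 50, 75, 97.
Observation 29.1 falls in the class 30 – <40.
L = 30, CF = 20, f = 30, h = 10.
P30 = 30 + ((29.1 − 20)/30)·10 = 30 + 3.03333 = 33.0333.

33.03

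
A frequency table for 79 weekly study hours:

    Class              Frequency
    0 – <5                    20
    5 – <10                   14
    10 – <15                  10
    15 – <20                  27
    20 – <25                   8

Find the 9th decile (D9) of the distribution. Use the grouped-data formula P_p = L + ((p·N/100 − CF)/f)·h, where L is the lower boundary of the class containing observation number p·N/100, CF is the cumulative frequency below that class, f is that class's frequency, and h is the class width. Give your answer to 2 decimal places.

20.06

N = 79; target position k = 90/100 · 79 = 71.1.
Cumulative frequencies: 20, 34, 44, 71, 79.
Observation 71.1 falls in the class 20 – <25.
L = 20, CF = 71, f = 8, h = 5.
P90 = 20 + ((71.1 − 71)/8)·5 = 20 + 0.0625 = 20.0625.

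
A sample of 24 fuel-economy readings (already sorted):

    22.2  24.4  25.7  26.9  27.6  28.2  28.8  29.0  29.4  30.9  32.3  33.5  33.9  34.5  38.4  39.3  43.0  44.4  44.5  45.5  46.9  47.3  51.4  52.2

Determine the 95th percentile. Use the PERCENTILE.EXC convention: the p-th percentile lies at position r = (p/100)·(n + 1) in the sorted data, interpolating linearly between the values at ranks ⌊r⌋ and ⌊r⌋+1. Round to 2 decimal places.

n = 24.
r = (95/100)·(24 + 1) = 23.75.
Rank 23 is 51.4 and rank 24 is 52.2.
Interpolate: 51.4 + 0.75·(52.2 − 51.4) = 51.4 + 0.75·0.8 = 52.

52.00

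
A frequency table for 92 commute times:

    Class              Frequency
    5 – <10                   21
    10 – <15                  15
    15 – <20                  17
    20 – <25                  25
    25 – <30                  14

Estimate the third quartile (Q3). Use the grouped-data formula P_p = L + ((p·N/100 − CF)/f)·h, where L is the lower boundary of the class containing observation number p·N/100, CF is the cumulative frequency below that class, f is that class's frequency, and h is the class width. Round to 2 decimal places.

N = 92; target position k = 75/100 · 92 = 69.
Cumulative frequencies: 21, 36, 53, 78, 92.
Observation 69 falls in the class 20 – <25.
L = 20, CF = 53, f = 25, h = 5.
P75 = 20 + ((69 − 53)/25)·5 = 20 + 3.2 = 23.2.

23.20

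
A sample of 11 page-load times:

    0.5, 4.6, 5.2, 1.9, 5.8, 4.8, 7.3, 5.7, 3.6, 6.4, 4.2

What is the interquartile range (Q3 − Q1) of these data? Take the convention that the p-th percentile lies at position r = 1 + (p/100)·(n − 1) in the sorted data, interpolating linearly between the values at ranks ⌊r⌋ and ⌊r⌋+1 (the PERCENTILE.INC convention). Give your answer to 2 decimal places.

Sorted: 0.5, 1.9, 3.6, 4.2, 4.6, 4.8, 5.2, 5.7, 5.8, 6.4, 7.3.
n = 11.
P25: r = 3.5; ranks 3–4 are 3.6, 4.2; interpolating gives 3.9.
P75: r = 8.5; ranks 8–9 are 5.7, 5.8; interpolating gives 5.75.
Difference: 5.75 − 3.9 = 1.85.

1.85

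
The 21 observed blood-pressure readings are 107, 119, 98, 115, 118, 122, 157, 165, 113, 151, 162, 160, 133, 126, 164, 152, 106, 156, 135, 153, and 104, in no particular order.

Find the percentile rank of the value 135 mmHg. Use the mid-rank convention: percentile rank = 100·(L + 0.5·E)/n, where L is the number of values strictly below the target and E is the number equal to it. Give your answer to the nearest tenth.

54.8

Sorted: 98, 104, 106, 107, 113, 115, 118, 119, 122, 126, 133, 135, 151, 152, 153, 156, 157, 160, 162, 164, 165.
Count below 135: L = 11; count equal: E = 1; n = 21.
Percentile rank = 100·(11 + 0.5·1)/21 = 100·11.5/21 = 54.76.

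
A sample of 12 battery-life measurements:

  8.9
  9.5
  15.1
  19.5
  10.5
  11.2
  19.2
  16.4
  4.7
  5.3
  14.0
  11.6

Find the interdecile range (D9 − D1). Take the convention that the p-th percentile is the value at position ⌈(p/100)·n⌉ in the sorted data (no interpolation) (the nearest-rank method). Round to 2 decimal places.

13.90

Sorted: 4.7, 5.3, 8.9, 9.5, 10.5, 11.2, 11.6, 14.0, 15.1, 16.4, 19.2, 19.5.
n = 12.
P10: rank ⌈10/100·12⌉ = 2 → 5.3.
P90: rank ⌈90/100·12⌉ = 11 → 19.2.
Difference: 19.2 − 5.3 = 13.9.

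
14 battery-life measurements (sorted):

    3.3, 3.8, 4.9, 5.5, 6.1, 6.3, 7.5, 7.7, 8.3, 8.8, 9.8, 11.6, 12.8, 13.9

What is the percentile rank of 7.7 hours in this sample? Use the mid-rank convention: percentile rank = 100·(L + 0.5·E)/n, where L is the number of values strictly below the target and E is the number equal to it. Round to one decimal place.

53.6

Count below 7.7: L = 7; count equal: E = 1; n = 14.
Percentile rank = 100·(7 + 0.5·1)/14 = 100·7.5/14 = 53.57.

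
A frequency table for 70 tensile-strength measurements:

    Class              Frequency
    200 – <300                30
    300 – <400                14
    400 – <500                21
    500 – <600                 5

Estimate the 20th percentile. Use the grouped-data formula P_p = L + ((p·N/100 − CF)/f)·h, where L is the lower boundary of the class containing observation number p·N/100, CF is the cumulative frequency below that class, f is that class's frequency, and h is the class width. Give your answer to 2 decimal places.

246.67

N = 70; target position k = 20/100 · 70 = 14.
Cumulative frequencies: 30, 44, 65, 70.
Observation 14 falls in the class 200 – <300.
L = 200, CF = 0, f = 30, h = 100.
P20 = 200 + ((14 − 0)/30)·100 = 200 + 46.6667 = 246.667.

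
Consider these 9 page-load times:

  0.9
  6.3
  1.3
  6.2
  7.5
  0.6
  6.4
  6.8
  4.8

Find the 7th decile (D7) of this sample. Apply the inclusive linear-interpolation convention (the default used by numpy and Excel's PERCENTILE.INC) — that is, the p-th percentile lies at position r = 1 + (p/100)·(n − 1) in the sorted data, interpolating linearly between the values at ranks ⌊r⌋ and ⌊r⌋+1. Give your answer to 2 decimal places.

6.36

Sorted: 0.6, 0.9, 1.3, 4.8, 6.2, 6.3, 6.4, 6.8, 7.5.
n = 9.
r = 1 + (70/100)·(9 − 1) = 1 + 5.6 = 6.6.
Rank 6 is 6.3 and rank 7 is 6.4.
Interpolate: 6.3 + 0.6·(6.4 − 6.3) = 6.3 + 0.6·0.1 = 6.36.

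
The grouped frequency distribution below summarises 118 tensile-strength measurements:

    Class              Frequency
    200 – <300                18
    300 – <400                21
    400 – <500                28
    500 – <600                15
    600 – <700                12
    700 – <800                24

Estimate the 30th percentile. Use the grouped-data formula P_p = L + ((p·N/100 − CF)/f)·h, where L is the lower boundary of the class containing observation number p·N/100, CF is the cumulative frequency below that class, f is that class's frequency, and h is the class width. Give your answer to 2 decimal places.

382.86

N = 118; target position k = 30/100 · 118 = 35.4.
Cumulative frequencies: 18, 39, 67, 82, 94, 118.
Observation 35.4 falls in the class 300 – <400.
L = 300, CF = 18, f = 21, h = 100.
P30 = 300 + ((35.4 − 18)/21)·100 = 300 + 82.8571 = 382.857.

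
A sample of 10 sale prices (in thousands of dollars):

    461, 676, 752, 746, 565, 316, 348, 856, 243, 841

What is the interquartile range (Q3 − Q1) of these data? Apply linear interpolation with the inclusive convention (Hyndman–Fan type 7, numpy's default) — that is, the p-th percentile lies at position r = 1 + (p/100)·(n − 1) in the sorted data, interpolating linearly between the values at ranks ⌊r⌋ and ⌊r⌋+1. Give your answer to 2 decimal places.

374.25

Sorted: 243, 316, 348, 461, 565, 676, 746, 752, 841, 856.
n = 10.
P25: r = 3.25; ranks 3–4 are 348, 461; interpolating gives 376.25.
P75: r = 7.75; ranks 7–8 are 746, 752; interpolating gives 750.5.
Difference: 750.5 − 376.25 = 374.25.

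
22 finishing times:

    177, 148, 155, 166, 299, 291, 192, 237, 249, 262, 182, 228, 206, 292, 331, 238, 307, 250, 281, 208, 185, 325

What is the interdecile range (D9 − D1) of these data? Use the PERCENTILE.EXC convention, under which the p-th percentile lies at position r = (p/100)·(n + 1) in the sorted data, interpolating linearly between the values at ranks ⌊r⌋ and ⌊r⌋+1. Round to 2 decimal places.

161.30

Sorted: 148, 155, 166, 177, 182, 185, 192, 206, 208, 228, 237, 238, 249, 250, 262, 281, 291, 292, 299, 307, 325, 331.
n = 22.
P10: r = 2.3; ranks 2–3 are 155, 166; interpolating gives 158.3.
P90: r = 20.7; ranks 20–21 are 307, 325; interpolating gives 319.6.
Difference: 319.6 − 158.3 = 161.3.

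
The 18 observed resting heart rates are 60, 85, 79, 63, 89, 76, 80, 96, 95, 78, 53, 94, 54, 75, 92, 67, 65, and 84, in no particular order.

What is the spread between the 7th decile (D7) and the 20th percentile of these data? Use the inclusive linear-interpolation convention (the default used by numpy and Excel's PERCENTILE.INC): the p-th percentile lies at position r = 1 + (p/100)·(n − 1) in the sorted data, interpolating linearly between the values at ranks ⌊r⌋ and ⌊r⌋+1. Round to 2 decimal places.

Sorted: 53, 54, 60, 63, 65, 67, 75, 76, 78, 79, 80, 84, 85, 89, 92, 94, 95, 96.
n = 18.
P20: r = 4.4; ranks 4–5 are 63, 65; interpolating gives 63.8.
P70: r = 12.9; ranks 12–13 are 84, 85; interpolating gives 84.9.
Difference: 84.9 − 63.8 = 21.1.

21.10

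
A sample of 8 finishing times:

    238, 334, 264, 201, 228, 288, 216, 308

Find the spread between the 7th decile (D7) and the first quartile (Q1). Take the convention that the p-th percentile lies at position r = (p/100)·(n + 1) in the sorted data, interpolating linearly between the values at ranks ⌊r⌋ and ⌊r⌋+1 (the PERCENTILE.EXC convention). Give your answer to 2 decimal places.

75.00

Sorted: 201, 216, 228, 238, 264, 288, 308, 334.
n = 8.
P25: r = 2.25; ranks 2–3 are 216, 228; interpolating gives 219.
P70: r = 6.3; ranks 6–7 are 288, 308; interpolating gives 294.
Difference: 294 − 219 = 75.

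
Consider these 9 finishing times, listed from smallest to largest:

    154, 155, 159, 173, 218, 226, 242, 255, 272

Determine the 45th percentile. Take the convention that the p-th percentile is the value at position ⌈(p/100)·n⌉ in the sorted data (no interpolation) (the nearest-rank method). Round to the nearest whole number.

n = 9.
Position = ⌈45/100 · 9⌉ = ⌈4.05⌉ = 5.
The value at rank 5 is 218.

218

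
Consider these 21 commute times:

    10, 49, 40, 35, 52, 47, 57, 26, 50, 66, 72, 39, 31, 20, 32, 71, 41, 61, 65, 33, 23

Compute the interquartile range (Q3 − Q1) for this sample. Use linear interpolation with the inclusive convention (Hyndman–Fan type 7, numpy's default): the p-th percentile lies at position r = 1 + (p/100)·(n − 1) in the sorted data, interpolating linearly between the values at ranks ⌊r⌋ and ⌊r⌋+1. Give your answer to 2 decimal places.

25.00

Sorted: 10, 20, 23, 26, 31, 32, 33, 35, 39, 40, 41, 47, 49, 50, 52, 57, 61, 65, 66, 71, 72.
n = 21.
P25: r = 6 (integer) → 32.
P75: r = 16 (integer) → 57.
Difference: 57 − 32 = 25.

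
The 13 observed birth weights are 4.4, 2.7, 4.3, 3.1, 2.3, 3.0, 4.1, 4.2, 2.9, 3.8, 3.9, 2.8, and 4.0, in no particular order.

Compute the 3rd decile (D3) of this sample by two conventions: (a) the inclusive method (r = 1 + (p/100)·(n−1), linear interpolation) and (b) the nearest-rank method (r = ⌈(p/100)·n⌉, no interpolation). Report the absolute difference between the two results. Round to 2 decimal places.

0.06

Sorted: 2.3, 2.7, 2.8, 2.9, 3.0, 3.1, 3.8, 3.9, 4.0, 4.1, 4.2, 4.3, 4.4.
n = 13.
(a) r = 4.6; between ranks 4 (2.9) and 5 (3.0): 2.96.
(b) the nearest-rank method: rank 4 → 2.9.
|2.96 − 2.9| = 0.06.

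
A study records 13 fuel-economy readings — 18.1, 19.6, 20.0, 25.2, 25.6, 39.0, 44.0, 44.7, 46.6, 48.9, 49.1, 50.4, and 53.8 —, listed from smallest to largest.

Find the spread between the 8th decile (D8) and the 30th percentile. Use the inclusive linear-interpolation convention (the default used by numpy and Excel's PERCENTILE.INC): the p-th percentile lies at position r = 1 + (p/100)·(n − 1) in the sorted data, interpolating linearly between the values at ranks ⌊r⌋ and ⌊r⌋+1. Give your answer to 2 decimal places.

23.58

n = 13.
P30: r = 4.6; ranks 4–5 are 25.2, 25.6; interpolating gives 25.44.
P80: r = 10.6; ranks 10–11 are 48.9, 49.1; interpolating gives 49.02.
Difference: 49.02 − 25.44 = 23.58.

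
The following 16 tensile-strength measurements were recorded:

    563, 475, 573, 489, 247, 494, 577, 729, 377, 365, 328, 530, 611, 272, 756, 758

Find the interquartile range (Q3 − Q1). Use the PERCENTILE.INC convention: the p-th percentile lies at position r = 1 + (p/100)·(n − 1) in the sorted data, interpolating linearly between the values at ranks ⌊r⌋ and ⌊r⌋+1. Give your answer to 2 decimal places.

Sorted: 247, 272, 328, 365, 377, 475, 489, 494, 530, 563, 573, 577, 611, 729, 756, 758.
n = 16.
P25: r = 4.75; ranks 4–5 are 365, 377; interpolating gives 374.
P75: r = 12.25; ranks 12–13 are 577, 611; interpolating gives 585.5.
Difference: 585.5 − 374 = 211.5.

211.50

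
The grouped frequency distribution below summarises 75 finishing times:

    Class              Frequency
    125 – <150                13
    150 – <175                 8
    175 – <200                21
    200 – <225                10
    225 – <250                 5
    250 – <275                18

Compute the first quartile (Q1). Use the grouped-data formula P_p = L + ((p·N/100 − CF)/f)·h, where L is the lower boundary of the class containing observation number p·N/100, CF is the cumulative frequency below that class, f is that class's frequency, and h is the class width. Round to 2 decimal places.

167.97

N = 75; target position k = 25/100 · 75 = 18.75.
Cumulative frequencies: 13, 21, 42, 52, 57, 75.
Observation 18.75 falls in the class 150 – <175.
L = 150, CF = 13, f = 8, h = 25.
P25 = 150 + ((18.75 − 13)/8)·25 = 150 + 17.9688 = 167.969.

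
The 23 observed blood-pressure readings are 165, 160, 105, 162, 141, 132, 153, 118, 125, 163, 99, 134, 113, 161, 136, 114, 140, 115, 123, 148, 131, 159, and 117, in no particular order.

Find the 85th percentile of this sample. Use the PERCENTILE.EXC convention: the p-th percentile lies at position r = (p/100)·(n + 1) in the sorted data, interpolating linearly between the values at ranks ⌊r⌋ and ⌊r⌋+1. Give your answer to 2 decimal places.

161.40

Sorted: 99, 105, 113, 114, 115, 117, 118, 123, 125, 131, 132, 134, 136, 140, 141, 148, 153, 159, 160, 161, 162, 163, 165.
n = 23.
r = (85/100)·(23 + 1) = 20.4.
Rank 20 is 161 and rank 21 is 162.
Interpolate: 161 + 0.4·(162 − 161) = 161 + 0.4·1 = 161.4.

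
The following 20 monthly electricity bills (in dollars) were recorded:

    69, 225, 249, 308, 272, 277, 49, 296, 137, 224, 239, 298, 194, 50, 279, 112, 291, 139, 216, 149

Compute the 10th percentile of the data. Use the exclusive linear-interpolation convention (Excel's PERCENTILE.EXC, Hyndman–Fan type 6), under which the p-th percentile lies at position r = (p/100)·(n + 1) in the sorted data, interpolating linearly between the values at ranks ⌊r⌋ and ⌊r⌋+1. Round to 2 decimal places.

Sorted: 49, 50, 69, 112, 137, 139, 149, 194, 216, 224, 225, 239, 249, 272, 277, 279, 291, 296, 298, 308.
n = 20.
r = (10/100)·(20 + 1) = 2.1.
Rank 2 is 50 and rank 3 is 69.
Interpolate: 50 + 0.1·(69 − 50) = 50 + 0.1·19 = 51.9.

51.90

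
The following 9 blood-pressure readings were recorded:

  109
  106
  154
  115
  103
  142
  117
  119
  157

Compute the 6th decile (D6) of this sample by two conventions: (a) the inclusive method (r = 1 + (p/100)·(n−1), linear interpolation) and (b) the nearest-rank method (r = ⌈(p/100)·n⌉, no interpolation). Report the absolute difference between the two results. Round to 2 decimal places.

Sorted: 103, 106, 109, 115, 117, 119, 142, 154, 157.
n = 9.
(a) r = 5.8; between ranks 5 (117) and 6 (119): 118.6.
(b) the nearest-rank method: rank 6 → 119.
|118.6 − 119| = 0.4.

0.40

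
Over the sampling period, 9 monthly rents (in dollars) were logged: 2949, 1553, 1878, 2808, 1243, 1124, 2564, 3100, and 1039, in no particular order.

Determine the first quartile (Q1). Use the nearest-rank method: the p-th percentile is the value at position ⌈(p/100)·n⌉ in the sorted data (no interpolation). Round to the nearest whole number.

Sorted: 1039, 1124, 1243, 1553, 1878, 2564, 2808, 2949, 3100.
n = 9.
Position = ⌈25/100 · 9⌉ = ⌈2.25⌉ = 3.
The value at rank 3 is 1243.

1243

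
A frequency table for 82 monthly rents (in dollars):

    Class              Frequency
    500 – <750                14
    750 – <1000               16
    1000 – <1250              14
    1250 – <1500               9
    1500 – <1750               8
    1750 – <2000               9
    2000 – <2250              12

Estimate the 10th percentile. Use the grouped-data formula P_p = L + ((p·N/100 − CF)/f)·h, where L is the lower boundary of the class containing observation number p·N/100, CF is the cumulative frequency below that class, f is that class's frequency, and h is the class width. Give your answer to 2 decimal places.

N = 82; target position k = 10/100 · 82 = 8.2.
Cumulative frequencies: 14, 30, 44, 53, 61, 70, 82.
Observation 8.2 falls in the class 500 – <750.
L = 500, CF = 0, f = 14, h = 250.
P10 = 500 + ((8.2 − 0)/14)·250 = 500 + 146.429 = 646.429.

646.43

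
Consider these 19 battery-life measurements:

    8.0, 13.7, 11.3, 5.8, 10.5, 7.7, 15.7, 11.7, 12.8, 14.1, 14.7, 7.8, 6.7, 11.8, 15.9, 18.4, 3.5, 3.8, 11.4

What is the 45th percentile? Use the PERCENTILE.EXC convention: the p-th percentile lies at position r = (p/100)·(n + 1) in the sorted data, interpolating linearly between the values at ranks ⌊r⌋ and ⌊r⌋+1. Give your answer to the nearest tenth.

11.3

Sorted: 3.5, 3.8, 5.8, 6.7, 7.7, 7.8, 8.0, 10.5, 11.3, 11.4, 11.7, 11.8, 12.8, 13.7, 14.1, 14.7, 15.7, 15.9, 18.4.
n = 19.
r = (45/100)·(19 + 1) = 9.
r is an integer, so P45 is the value at rank 9: 11.3.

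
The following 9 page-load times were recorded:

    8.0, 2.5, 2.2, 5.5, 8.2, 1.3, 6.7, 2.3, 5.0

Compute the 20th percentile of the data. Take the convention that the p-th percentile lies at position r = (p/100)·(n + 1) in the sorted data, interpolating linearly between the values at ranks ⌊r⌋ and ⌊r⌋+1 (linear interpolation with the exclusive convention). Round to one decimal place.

Sorted: 1.3, 2.2, 2.3, 2.5, 5.0, 5.5, 6.7, 8.0, 8.2.
n = 9.
r = (20/100)·(9 + 1) = 2.
r is an integer, so P20 is the value at rank 2: 2.2.

2.2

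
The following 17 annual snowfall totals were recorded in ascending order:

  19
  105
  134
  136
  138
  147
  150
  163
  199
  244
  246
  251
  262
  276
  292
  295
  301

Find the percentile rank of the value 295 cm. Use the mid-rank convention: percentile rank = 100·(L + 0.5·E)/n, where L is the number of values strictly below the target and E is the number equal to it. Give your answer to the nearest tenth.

Count below 295: L = 15; count equal: E = 1; n = 17.
Percentile rank = 100·(15 + 0.5·1)/17 = 100·15.5/17 = 91.18.

91.2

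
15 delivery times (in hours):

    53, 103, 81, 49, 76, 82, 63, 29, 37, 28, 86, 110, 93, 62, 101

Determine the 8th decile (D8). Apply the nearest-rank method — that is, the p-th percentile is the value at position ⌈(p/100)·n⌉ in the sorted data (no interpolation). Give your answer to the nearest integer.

Sorted: 28, 29, 37, 49, 53, 62, 63, 76, 81, 82, 86, 93, 101, 103, 110.
n = 15.
Position = ⌈80/100 · 15⌉ = ⌈12⌉ = 12.
The value at rank 12 is 93.

93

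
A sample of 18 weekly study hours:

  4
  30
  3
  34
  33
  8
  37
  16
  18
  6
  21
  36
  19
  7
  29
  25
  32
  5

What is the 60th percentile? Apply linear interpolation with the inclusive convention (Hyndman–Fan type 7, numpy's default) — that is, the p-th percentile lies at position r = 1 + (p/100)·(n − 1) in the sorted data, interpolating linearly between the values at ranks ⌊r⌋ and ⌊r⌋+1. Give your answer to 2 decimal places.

25.80

Sorted: 3, 4, 5, 6, 7, 8, 16, 18, 19, 21, 25, 29, 30, 32, 33, 34, 36, 37.
n = 18.
r = 1 + (60/100)·(18 − 1) = 1 + 10.2 = 11.2.
Rank 11 is 25 and rank 12 is 29.
Interpolate: 25 + 0.2·(29 − 25) = 25 + 0.2·4 = 25.8.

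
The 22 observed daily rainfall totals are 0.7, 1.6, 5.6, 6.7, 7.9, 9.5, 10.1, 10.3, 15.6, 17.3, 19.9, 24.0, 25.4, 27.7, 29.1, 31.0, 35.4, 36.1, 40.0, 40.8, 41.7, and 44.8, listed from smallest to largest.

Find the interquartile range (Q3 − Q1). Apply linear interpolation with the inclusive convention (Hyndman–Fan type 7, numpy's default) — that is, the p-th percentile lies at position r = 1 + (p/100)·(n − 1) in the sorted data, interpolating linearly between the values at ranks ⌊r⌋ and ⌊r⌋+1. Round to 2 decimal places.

24.65

n = 22.
P25: r = 6.25; ranks 6–7 are 9.5, 10.1; interpolating gives 9.65.
P75: r = 16.75; ranks 16–17 are 31.0, 35.4; interpolating gives 34.3.
Difference: 34.3 − 9.65 = 24.65.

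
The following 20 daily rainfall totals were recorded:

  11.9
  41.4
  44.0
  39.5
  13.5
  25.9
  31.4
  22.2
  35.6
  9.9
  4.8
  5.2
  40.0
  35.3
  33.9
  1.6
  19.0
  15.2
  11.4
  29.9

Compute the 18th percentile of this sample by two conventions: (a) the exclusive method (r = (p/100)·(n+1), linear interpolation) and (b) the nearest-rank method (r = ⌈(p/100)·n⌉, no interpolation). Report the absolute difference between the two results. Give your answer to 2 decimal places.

1.03

Sorted: 1.6, 4.8, 5.2, 9.9, 11.4, 11.9, 13.5, 15.2, 19.0, 22.2, 25.9, 29.9, 31.4, 33.9, 35.3, 35.6, 39.5, 40.0, 41.4, 44.0.
n = 20.
(a) r = 3.78; between ranks 3 (5.2) and 4 (9.9): 8.866.
(b) the nearest-rank method: rank 4 → 9.9.
|8.866 − 9.9| = 1.034.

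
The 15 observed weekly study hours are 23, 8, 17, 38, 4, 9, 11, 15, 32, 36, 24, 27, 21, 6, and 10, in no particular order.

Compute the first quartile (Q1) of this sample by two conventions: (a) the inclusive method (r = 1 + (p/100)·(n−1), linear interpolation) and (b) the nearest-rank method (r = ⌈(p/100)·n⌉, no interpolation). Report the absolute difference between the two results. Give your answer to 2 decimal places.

0.50

Sorted: 4, 6, 8, 9, 10, 11, 15, 17, 21, 23, 24, 27, 32, 36, 38.
n = 15.
(a) r = 4.5; between ranks 4 (9) and 5 (10): 9.5.
(b) the nearest-rank method: rank 4 → 9.
|9.5 − 9| = 0.5.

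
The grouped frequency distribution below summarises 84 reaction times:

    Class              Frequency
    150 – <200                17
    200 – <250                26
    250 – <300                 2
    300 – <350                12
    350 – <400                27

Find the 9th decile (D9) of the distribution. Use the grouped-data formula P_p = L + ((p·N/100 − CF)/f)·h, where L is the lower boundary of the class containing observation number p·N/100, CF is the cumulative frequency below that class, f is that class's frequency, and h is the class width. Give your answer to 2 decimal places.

384.44

N = 84; target position k = 90/100 · 84 = 75.6.
Cumulative frequencies: 17, 43, 45, 57, 84.
Observation 75.6 falls in the class 350 – <400.
L = 350, CF = 57, f = 27, h = 50.
P90 = 350 + ((75.6 − 57)/27)·50 = 350 + 34.4444 = 384.444.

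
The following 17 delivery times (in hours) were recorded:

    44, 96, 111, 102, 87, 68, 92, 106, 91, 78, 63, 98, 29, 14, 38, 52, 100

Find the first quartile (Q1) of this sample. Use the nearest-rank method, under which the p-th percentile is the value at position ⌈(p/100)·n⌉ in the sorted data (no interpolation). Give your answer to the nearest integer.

Sorted: 14, 29, 38, 44, 52, 63, 68, 78, 87, 91, 92, 96, 98, 100, 102, 106, 111.
n = 17.
Position = ⌈25/100 · 17⌉ = ⌈4.25⌉ = 5.
The value at rank 5 is 52.

52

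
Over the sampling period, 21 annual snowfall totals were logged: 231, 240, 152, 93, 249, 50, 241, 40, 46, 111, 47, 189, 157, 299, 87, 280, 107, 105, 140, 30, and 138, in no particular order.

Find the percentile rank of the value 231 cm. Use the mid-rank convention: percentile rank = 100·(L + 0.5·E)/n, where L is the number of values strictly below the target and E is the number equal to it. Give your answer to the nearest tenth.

73.8

Sorted: 30, 40, 46, 47, 50, 87, 93, 105, 107, 111, 138, 140, 152, 157, 189, 231, 240, 241, 249, 280, 299.
Count below 231: L = 15; count equal: E = 1; n = 21.
Percentile rank = 100·(15 + 0.5·1)/21 = 100·15.5/21 = 73.81.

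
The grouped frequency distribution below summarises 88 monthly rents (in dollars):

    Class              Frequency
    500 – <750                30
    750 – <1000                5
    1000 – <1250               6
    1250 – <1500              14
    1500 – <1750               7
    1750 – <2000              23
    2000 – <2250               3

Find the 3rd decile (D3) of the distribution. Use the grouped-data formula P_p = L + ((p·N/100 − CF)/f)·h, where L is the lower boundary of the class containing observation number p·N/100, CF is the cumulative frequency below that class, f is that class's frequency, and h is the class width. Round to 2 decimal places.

N = 88; target position k = 30/100 · 88 = 26.4.
Cumulative frequencies: 30, 35, 41, 55, 62, 85, 88.
Observation 26.4 falls in the class 500 – <750.
L = 500, CF = 0, f = 30, h = 250.
P30 = 500 + ((26.4 − 0)/30)·250 = 500 + 220 = 720.

720.00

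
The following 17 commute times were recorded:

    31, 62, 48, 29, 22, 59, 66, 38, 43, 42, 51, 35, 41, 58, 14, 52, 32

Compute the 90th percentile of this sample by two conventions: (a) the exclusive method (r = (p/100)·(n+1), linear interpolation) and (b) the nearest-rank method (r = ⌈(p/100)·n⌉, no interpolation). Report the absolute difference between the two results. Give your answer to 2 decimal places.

0.80

Sorted: 14, 22, 29, 31, 32, 35, 38, 41, 42, 43, 48, 51, 52, 58, 59, 62, 66.
n = 17.
(a) r = 16.2; between ranks 16 (62) and 17 (66): 62.8.
(b) the nearest-rank method: rank 16 → 62.
|62.8 − 62| = 0.8.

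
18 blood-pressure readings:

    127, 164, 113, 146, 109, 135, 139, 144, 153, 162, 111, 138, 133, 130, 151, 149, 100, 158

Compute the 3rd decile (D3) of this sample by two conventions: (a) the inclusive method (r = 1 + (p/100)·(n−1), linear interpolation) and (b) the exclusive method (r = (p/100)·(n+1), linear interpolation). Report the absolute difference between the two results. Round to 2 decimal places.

Sorted: 100, 109, 111, 113, 127, 130, 133, 135, 138, 139, 144, 146, 149, 151, 153, 158, 162, 164.
n = 18.
(a) r = 6.1; between ranks 6 (130) and 7 (133): 130.3.
(b) r = 5.7; between ranks 5 (127) and 6 (130): 129.1.
|130.3 − 129.1| = 1.2.

1.20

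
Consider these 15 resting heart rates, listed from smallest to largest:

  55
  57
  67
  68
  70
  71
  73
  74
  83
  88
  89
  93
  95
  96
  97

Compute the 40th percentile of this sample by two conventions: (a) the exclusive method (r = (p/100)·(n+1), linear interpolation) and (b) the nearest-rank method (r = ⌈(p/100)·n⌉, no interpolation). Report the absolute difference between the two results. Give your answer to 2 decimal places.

n = 15.
(a) r = 6.4; between ranks 6 (71) and 7 (73): 71.8.
(b) the nearest-rank method: rank 6 → 71.
|71.8 − 71| = 0.8.

0.80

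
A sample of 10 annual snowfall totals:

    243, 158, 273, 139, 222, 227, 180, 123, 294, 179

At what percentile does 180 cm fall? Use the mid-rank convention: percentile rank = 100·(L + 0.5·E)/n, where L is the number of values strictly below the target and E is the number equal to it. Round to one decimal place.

Sorted: 123, 139, 158, 179, 180, 222, 227, 243, 273, 294.
Count below 180: L = 4; count equal: E = 1; n = 10.
Percentile rank = 100·(4 + 0.5·1)/10 = 100·4.5/10 = 45.

45.0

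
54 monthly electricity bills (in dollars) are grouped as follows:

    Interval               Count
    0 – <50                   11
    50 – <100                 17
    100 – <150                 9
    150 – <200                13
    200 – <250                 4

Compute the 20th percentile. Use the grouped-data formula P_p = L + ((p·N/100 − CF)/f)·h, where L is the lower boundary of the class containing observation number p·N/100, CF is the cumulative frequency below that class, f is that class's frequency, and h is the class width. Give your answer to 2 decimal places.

N = 54; target position k = 20/100 · 54 = 10.8.
Cumulative frequencies: 11, 28, 37, 50, 54.
Observation 10.8 falls in the class 0 – <50.
L = 0, CF = 0, f = 11, h = 50.
P20 = 0 + ((10.8 − 0)/11)·50 = 0 + 49.0909 = 49.0909.

49.09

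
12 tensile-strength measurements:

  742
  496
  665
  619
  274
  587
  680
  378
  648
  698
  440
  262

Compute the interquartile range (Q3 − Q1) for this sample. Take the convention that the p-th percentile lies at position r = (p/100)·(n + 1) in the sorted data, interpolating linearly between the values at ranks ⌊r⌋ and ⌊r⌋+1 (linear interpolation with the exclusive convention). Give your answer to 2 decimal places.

282.75

Sorted: 262, 274, 378, 440, 496, 587, 619, 648, 665, 680, 698, 742.
n = 12.
P25: r = 3.25; ranks 3–4 are 378, 440; interpolating gives 393.5.
P75: r = 9.75; ranks 9–10 are 665, 680; interpolating gives 676.25.
Difference: 676.25 − 393.5 = 282.75.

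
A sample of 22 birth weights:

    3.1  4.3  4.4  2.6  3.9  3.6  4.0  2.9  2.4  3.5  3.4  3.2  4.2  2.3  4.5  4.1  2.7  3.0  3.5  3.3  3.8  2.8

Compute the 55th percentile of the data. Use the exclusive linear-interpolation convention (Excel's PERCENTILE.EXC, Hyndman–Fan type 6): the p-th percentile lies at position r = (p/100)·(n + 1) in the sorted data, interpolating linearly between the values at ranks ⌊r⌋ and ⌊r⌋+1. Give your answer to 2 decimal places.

Sorted: 2.3, 2.4, 2.6, 2.7, 2.8, 2.9, 3.0, 3.1, 3.2, 3.3, 3.4, 3.5, 3.5, 3.6, 3.8, 3.9, 4.0, 4.1, 4.2, 4.3, 4.4, 4.5.
n = 22.
r = (55/100)·(22 + 1) = 12.65.
Rank 12 is 3.5 and rank 13 is 3.5.
Interpolate: 3.5 + 0.65·(3.5 − 3.5) = 3.5 + 0.65·0 = 3.5.

3.50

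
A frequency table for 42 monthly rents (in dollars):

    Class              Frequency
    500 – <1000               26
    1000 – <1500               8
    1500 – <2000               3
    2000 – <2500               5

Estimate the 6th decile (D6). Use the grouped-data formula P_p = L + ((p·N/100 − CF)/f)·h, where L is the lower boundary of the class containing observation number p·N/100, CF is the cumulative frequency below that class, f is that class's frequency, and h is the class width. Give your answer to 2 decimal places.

N = 42; target position k = 60/100 · 42 = 25.2.
Cumulative frequencies: 26, 34, 37, 42.
Observation 25.2 falls in the class 500 – <1000.
L = 500, CF = 0, f = 26, h = 500.
P60 = 500 + ((25.2 − 0)/26)·500 = 500 + 484.615 = 984.615.

984.62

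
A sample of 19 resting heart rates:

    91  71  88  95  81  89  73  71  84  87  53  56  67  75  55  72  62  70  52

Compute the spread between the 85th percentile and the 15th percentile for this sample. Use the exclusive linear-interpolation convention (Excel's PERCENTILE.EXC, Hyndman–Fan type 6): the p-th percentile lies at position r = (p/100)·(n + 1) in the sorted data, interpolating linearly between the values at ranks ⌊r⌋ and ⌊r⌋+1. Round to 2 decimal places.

34.00

Sorted: 52, 53, 55, 56, 62, 67, 70, 71, 71, 72, 73, 75, 81, 84, 87, 88, 89, 91, 95.
n = 19.
P15: r = 3 (integer) → 55.
P85: r = 17 (integer) → 89.
Difference: 89 − 55 = 34.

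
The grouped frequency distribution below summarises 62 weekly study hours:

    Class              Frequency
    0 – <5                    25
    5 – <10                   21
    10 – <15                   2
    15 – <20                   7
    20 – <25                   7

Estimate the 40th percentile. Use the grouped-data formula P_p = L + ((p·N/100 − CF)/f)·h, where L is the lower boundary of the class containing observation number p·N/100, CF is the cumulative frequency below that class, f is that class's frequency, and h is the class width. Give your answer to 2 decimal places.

N = 62; target position k = 40/100 · 62 = 24.8.
Cumulative frequencies: 25, 46, 48, 55, 62.
Observation 24.8 falls in the class 0 – <5.
L = 0, CF = 0, f = 25, h = 5.
P40 = 0 + ((24.8 − 0)/25)·5 = 0 + 4.96 = 4.96.

4.96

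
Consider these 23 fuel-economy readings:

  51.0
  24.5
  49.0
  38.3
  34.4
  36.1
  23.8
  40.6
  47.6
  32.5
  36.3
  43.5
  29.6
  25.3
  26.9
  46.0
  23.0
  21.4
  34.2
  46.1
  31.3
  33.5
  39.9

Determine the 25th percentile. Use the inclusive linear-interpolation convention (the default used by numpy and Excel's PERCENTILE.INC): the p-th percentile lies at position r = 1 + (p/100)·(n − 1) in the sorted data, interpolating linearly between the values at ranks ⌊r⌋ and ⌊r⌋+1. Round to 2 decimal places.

Sorted: 21.4, 23.0, 23.8, 24.5, 25.3, 26.9, 29.6, 31.3, 32.5, 33.5, 34.2, 34.4, 36.1, 36.3, 38.3, 39.9, 40.6, 43.5, 46.0, 46.1, 47.6, 49.0, 51.0.
n = 23.
r = 1 + (25/100)·(23 − 1) = 1 + 5.5 = 6.5.
Rank 6 is 26.9 and rank 7 is 29.6.
Interpolate: 26.9 + 0.5·(29.6 − 26.9) = 26.9 + 0.5·2.7 = 28.25.

28.25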